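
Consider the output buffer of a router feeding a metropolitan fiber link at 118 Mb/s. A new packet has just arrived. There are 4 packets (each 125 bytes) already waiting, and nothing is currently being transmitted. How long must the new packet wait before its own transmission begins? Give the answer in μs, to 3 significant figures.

Each queued packet: L/R = 1000/118000000 = 8.47458 μs.
4 queued → 33.8983 μs.
Queuing delay = 33.9 μs.

33.9 μs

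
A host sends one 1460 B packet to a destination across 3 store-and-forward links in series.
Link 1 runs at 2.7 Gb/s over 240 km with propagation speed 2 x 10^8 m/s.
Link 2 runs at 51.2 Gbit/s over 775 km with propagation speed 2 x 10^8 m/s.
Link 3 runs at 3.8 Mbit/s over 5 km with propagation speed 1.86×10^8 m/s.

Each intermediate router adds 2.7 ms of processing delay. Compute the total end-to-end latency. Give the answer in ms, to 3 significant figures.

13.6 ms

L = 1460 × 8 = 11680 bits.
Transmission delays (L/R per hop): 0.00432593, 0.000228125, 3.07368 ms; sum = 3.07824 ms.
Propagation delays (d/s per hop): 1.2, 3.875, 0.0268817 ms; sum = 5.10188 ms.
Processing at 2 router(s): 2 × 2.7 ms = 5.4 ms.
End-to-end = 13.6 ms.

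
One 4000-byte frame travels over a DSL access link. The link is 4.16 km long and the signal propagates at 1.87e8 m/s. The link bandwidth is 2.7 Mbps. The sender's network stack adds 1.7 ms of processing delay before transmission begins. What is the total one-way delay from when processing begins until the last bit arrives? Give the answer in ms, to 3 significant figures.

L = 4000 × 8 = 32000 bits.
Transmission delay = L/R = 32000 / 2700000 = 11.8519 ms.
Propagation delay = d/s = 4160 m / 187000000 m/s = 0.022246 ms.
Plus processing delay 1.7 ms = 1.7 ms.
Total = 13.6 ms.

13.6 ms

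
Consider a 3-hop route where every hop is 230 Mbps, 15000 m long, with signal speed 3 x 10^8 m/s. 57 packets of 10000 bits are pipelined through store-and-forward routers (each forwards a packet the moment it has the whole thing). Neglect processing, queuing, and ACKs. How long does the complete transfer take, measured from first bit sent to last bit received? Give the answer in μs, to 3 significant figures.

Per-hop transmission t_tx = L/R = 10000/230000000 = 43.4783 μs.
Per-hop propagation t_prop = 15000/300000000 = 50 μs.
Pipeline fill: first packet needs 3·t_tx to clear all hops; remaining 56 packets each add one t_tx.
Total = (3+57-1)·t_tx + 3·t_prop = 59·43.4783 + 3·50 = 2720 μs.

2720 μs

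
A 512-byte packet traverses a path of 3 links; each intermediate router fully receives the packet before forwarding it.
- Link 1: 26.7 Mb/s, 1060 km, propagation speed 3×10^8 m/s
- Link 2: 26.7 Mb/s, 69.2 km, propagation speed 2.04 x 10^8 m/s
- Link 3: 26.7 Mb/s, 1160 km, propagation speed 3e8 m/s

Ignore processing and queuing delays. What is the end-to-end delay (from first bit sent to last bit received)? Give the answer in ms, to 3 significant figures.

L = 512 × 8 = 4096 bits.
Transmission delay per hop = L/R = 4096/26700000 = 0.153408 ms; 3 hops → 0.460225 ms.
Propagation delays (d/s per hop): 3.53333, 0.339216, 3.86667 ms; sum = 7.73922 ms.
End-to-end = 8.20 ms.

8.20 ms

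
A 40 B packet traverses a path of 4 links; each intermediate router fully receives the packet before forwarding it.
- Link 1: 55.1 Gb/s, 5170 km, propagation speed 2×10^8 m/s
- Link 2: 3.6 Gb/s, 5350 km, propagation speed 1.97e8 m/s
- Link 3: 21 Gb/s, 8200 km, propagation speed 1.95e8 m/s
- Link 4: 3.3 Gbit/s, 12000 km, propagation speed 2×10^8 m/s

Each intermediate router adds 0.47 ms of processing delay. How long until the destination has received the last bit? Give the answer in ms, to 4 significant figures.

L = 40 × 8 = 320 bits.
Transmission delays (L/R per hop): 5.80762e-06, 8.88889e-05, 1.52381e-05, 9.69697e-05 ms; sum = 0.000206904 ms.
Propagation delays (d/s per hop): 25.85, 27.1574, 42.0513, 60 ms; sum = 155.059 ms.
Processing at 3 router(s): 3 × 0.47 ms = 1.41 ms.
End-to-end = 156.5 ms.

156.5 ms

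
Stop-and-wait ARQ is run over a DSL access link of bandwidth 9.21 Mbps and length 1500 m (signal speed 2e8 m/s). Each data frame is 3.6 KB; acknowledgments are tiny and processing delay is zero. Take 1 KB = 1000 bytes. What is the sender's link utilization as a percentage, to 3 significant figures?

99.5 %

t_tx = L/R = 28800/9210000 = 0.00312704 s.
t_prop = 1500/200000000 = 7.5e-06 s; RTT = 1.5e-05 s.
Cycle = t_tx + RTT = 0.00314204 s.
Utilization = t_tx / cycle = 0.00312704/0.00314204 = 99.5 %.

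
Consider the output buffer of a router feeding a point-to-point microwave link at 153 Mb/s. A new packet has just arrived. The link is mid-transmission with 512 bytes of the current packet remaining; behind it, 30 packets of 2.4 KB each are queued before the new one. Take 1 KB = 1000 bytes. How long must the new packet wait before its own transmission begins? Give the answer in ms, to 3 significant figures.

3.79 ms

Each queued packet: L/R = 19200/153000000 = 0.12549 ms.
30 queued → 3.76471 ms.
Plus remaining 4096 bits of current packet: 0.0267712 ms.
Queuing delay = 3.79 ms.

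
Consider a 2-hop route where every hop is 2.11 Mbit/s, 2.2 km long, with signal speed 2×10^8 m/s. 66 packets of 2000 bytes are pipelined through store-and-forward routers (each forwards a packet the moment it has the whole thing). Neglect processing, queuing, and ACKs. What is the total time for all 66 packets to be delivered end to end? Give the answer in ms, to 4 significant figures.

Per-hop transmission t_tx = L/R = 16000/2110000 = 7.58294 ms.
Per-hop propagation t_prop = 2200/200000000 = 0.011 ms.
Pipeline fill: first packet needs 2·t_tx to clear all hops; remaining 65 packets each add one t_tx.
Total = (2+66-1)·t_tx + 2·t_prop = 67·7.58294 + 2·0.011 = 508.1 ms.

508.1 ms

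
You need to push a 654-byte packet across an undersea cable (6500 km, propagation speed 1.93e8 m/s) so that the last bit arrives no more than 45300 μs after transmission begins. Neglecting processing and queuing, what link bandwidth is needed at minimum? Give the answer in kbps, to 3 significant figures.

L = 5232 bits.
Propagation delay = 6500000 / 193000000 = 33678.8 μs.
Transmission budget = 45300 − 33678.8 = 11621.2 μs.
R ≥ L / t_tx = 5232 bits / 0.0116212 s = 450 kbps.

450 kbps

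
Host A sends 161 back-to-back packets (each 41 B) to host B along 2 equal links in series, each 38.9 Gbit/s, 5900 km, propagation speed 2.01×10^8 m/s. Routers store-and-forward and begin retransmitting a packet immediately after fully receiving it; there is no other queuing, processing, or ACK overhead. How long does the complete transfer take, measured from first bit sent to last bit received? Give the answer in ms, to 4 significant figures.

Per-hop transmission t_tx = L/R = 328/38900000000 = 8.43188e-06 ms.
Per-hop propagation t_prop = 5900000/2.01e+08 = 29.3532 ms.
Pipeline fill: first packet needs 2·t_tx to clear all hops; remaining 160 packets each add one t_tx.
Total = (2+161-1)·t_tx + 2·t_prop = 162·8.43188e-06 + 2·29.3532 = 58.71 ms.

58.71 ms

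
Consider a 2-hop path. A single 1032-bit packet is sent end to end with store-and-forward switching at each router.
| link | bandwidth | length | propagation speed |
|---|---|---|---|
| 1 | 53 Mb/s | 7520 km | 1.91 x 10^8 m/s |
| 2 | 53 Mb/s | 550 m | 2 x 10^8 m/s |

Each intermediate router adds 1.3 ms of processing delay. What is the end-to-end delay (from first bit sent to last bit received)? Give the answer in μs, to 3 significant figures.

Transmission delay per hop = L/R = 1032/53000000 = 19.4717 μs; 2 hops → 38.9434 μs.
Propagation delays (d/s per hop): 39371.7, 2.75 μs; sum = 39374.5 μs.
Processing at 1 router(s): 1 × 1.3 ms = 1300 μs.
End-to-end = 40700 μs.

40700 μs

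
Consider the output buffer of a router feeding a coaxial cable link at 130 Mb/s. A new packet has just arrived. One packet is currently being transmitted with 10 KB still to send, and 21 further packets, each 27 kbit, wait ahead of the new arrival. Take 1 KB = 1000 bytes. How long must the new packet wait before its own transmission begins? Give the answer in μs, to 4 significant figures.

Each queued packet: L/R = 27000/130000000 = 207.692 μs.
21 queued → 4361.54 μs.
Plus remaining 80000 bits of current packet: 615.385 μs.
Queuing delay = 4977 μs.

4977 μs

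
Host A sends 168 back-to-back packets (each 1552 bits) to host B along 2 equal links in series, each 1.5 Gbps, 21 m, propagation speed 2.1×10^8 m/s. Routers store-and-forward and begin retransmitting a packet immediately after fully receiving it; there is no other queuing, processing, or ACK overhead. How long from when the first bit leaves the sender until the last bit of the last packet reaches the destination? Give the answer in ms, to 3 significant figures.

Per-hop transmission t_tx = L/R = 1552/1500000000 = 0.00103467 ms.
Per-hop propagation t_prop = 21/210000000 = 0.0001 ms.
Pipeline fill: first packet needs 2·t_tx to clear all hops; remaining 167 packets each add one t_tx.
Total = (2+168-1)·t_tx + 2·t_prop = 169·0.00103467 + 2·0.0001 = 0.175 ms.

0.175 ms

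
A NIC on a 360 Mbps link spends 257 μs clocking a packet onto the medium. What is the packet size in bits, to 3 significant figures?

92500 bits

L = R × t_tx = 360000000 b/s × 0.000257 s = 92520 bits.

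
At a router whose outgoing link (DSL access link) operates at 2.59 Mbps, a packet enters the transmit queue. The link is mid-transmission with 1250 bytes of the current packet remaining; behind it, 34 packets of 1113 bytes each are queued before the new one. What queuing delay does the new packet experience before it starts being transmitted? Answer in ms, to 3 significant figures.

121 ms

Each queued packet: L/R = 8904/2590000 = 3.43784 ms.
34 queued → 116.886 ms.
Plus remaining 10000 bits of current packet: 3.861 ms.
Queuing delay = 121 ms.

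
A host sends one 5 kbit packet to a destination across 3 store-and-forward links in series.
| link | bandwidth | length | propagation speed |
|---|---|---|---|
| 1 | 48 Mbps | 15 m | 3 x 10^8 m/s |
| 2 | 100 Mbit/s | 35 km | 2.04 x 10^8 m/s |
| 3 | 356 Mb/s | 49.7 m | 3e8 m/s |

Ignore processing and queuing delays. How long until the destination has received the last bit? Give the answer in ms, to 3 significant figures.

L = 5000 bits.
Transmission delays (L/R per hop): 0.104167, 0.05, 0.0140449 ms; sum = 0.168212 ms.
Propagation delays (d/s per hop): 5e-05, 0.171569, 0.000165667 ms; sum = 0.171784 ms.
End-to-end = 0.340 ms.

0.340 ms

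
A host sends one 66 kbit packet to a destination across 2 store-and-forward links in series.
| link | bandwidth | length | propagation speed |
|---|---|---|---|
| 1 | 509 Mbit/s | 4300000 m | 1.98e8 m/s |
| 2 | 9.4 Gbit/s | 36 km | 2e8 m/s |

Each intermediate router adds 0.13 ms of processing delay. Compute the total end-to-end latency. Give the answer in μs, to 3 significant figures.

L = 66000 bits.
Transmission delays (L/R per hop): 129.666, 7.02128 μs; sum = 136.687 μs.
Propagation delays (d/s per hop): 21717.2, 180 μs; sum = 21897.2 μs.
Processing at 1 router(s): 1 × 0.13 ms = 130 μs.
End-to-end = 22200 μs.

22200 μs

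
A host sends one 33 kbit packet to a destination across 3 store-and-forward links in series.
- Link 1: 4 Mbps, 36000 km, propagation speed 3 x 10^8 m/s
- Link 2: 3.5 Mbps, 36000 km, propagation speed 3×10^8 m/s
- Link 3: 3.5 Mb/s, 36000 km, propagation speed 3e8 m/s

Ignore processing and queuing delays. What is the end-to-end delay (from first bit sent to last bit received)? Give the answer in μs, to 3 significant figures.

L = 33000 bits.
Transmission delays (L/R per hop): 8250, 9428.57, 9428.57 μs; sum = 27107.1 μs.
Propagation delays (d/s per hop): 120000, 120000, 120000 μs; sum = 360000 μs.
End-to-end = 387000 μs.

387000 μs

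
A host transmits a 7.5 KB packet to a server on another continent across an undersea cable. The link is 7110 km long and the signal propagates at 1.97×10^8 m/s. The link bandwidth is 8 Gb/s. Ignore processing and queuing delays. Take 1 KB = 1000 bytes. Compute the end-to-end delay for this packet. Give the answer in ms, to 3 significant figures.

L = 60000 bits.
Transmission delay = L/R = 60000 / 8000000000 = 0.0075 ms.
Propagation delay = d/s = 7110000 m / 197000000 m/s = 36.0914 ms.
Total = 36.1 ms.

36.1 ms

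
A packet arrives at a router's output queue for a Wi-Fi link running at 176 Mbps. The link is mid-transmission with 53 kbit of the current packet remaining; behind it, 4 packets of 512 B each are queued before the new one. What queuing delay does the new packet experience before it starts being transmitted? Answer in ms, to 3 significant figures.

Each queued packet: L/R = 4096/176000000 = 0.0232727 ms.
4 queued → 0.0930909 ms.
Plus remaining 53000 bits of current packet: 0.301136 ms.
Queuing delay = 0.394 ms.

0.394 ms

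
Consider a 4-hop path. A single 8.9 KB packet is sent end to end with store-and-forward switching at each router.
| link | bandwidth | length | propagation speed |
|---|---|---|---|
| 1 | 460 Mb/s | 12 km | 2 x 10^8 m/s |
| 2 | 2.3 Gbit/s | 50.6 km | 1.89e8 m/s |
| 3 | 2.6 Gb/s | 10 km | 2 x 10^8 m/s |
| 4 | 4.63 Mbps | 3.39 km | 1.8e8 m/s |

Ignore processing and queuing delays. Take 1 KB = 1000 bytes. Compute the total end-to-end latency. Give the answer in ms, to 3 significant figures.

16.0 ms

L = 71200 bits.
Transmission delays (L/R per hop): 0.154783, 0.0309565, 0.0273846, 15.378 ms; sum = 15.5911 ms.
Propagation delays (d/s per hop): 0.06, 0.267725, 0.05, 0.0188333 ms; sum = 0.396558 ms.
End-to-end = 16.0 ms.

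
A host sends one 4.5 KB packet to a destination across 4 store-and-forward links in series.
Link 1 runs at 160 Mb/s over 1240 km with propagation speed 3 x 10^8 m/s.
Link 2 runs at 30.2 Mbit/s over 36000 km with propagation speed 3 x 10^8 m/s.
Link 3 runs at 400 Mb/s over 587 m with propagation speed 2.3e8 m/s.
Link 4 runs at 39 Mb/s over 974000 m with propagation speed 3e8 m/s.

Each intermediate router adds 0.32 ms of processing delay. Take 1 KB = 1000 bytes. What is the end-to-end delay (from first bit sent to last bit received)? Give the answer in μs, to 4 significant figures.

130800 μs

L = 36000 bits.
Transmission delays (L/R per hop): 225, 1192.05, 90, 923.077 μs; sum = 2430.13 μs.
Propagation delays (d/s per hop): 4133.33, 120000, 2.55217, 3246.67 μs; sum = 127383 μs.
Processing at 3 router(s): 3 × 0.32 ms = 960 μs.
End-to-end = 130800 μs.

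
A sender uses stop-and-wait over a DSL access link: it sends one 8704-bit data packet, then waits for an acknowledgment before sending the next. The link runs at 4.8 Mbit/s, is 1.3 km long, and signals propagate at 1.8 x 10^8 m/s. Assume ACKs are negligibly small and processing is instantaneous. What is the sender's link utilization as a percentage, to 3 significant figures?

t_tx = L/R = 8704/4800000 = 0.00181333 s.
t_prop = 1300/180000000 = 7.22222e-06 s; RTT = 1.44444e-05 s.
Cycle = t_tx + RTT = 0.00182778 s.
Utilization = t_tx / cycle = 0.00181333/0.00182778 = 99.2 %.

99.2 %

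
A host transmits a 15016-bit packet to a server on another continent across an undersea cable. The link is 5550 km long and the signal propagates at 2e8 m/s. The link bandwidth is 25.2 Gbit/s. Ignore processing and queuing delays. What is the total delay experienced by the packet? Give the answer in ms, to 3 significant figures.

27.8 ms

Transmission delay = L/R = 15016 / 25200000000 = 0.000595873 ms.
Propagation delay = d/s = 5550000 m / 200000000 m/s = 27.75 ms.
Total = 27.8 ms.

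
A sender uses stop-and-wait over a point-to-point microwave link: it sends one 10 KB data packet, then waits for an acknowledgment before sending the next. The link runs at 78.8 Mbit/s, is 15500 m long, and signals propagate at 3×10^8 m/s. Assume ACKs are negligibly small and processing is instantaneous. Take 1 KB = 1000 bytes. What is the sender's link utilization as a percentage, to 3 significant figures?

t_tx = L/R = 80000/78800000 = 0.00101523 s.
t_prop = 15500/300000000 = 5.16667e-05 s; RTT = 0.000103333 s.
Cycle = t_tx + RTT = 0.00111856 s.
Utilization = t_tx / cycle = 0.00101523/0.00111856 = 90.8 %.

90.8 %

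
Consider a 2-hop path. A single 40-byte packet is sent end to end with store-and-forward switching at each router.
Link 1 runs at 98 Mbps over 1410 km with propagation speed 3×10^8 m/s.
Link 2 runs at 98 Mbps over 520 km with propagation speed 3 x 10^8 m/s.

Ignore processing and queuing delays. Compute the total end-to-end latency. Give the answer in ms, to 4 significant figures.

L = 40 × 8 = 320 bits.
Transmission delay per hop = L/R = 320/98000000 = 0.00326531 ms; 2 hops → 0.00653061 ms.
Propagation delays (d/s per hop): 4.7, 1.73333 ms; sum = 6.43333 ms.
End-to-end = 6.440 ms.

6.440 ms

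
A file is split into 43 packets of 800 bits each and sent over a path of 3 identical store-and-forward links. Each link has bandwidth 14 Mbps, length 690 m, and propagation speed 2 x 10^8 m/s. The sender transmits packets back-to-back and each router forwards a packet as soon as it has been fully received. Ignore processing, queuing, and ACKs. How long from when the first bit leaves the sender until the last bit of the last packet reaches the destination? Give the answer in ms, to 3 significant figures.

Per-hop transmission t_tx = L/R = 800/14000000 = 0.0571429 ms.
Per-hop propagation t_prop = 690/200000000 = 0.00345 ms.
Pipeline fill: first packet needs 3·t_tx to clear all hops; remaining 42 packets each add one t_tx.
Total = (3+43-1)·t_tx + 3·t_prop = 45·0.0571429 + 3·0.00345 = 2.58 ms.

2.58 ms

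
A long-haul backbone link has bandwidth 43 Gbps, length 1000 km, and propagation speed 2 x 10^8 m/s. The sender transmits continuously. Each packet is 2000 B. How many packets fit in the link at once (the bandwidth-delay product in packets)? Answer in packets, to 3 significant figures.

Propagation delay = 1000000 / 200000000 = 0.005 s.
BDP = R × t_prop = 43000000000 × 0.005 = 215000000 bits.
In packets of 16000 bits: 13400 packets.

13400 packets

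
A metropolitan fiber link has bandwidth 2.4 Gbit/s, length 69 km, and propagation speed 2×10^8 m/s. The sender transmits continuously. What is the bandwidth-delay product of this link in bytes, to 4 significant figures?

Propagation delay = 69000 / 200000000 = 0.000345 s.
BDP = R × t_prop = 2400000000 × 0.000345 = 828000 bits.
In bytes: 828000/8 = 103500 bytes.

103500 bytes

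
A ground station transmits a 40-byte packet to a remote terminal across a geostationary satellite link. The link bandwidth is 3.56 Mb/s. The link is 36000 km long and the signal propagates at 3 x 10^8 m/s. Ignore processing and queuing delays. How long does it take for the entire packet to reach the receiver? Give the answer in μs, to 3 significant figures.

120000 μs

L = 40 × 8 = 320 bits.
Transmission delay = L/R = 320 / 3560000 = 89.8876 μs.
Propagation delay = d/s = 36000000 m / 300000000 m/s = 120000 μs.
Total = 120000 μs.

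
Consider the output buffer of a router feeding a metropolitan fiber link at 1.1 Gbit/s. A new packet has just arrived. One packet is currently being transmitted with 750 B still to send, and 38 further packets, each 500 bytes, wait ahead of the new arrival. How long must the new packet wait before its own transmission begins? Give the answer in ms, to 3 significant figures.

Each queued packet: L/R = 4000/1100000000 = 0.00363636 ms.
38 queued → 0.138182 ms.
Plus remaining 6000 bits of current packet: 0.00545455 ms.
Queuing delay = 0.144 ms.

0.144 ms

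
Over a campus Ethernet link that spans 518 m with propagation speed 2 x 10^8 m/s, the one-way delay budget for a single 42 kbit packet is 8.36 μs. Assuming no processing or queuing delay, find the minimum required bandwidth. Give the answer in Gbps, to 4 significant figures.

7.279 Gbps

Propagation delay = 518 / 200000000 = 2.59 μs.
Transmission budget = 8.36 − 2.59 = 5.77 μs.
R ≥ L / t_tx = 42000 bits / 5.77e-06 s = 7.279 Gbps.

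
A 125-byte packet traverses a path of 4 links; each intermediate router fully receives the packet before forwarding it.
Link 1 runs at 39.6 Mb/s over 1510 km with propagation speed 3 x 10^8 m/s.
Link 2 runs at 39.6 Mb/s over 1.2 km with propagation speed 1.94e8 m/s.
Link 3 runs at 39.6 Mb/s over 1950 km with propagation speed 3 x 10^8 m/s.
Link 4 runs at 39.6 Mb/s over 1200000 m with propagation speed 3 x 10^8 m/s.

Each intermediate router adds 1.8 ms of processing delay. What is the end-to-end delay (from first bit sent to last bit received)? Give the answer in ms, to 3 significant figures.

21.0 ms

L = 125 × 8 = 1000 bits.
Transmission delay per hop = L/R = 1000/39600000 = 0.0252525 ms; 4 hops → 0.10101 ms.
Propagation delays (d/s per hop): 5.03333, 0.00618557, 6.5, 4 ms; sum = 15.5395 ms.
Processing at 3 router(s): 3 × 1.8 ms = 5.4 ms.
End-to-end = 21.0 ms.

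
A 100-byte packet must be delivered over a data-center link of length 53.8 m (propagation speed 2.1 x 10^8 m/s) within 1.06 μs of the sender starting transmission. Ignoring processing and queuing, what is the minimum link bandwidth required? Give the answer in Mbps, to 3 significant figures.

L = 800 bits.
Propagation delay = 53.8 / 210000000 = 0.25619 μs.
Transmission budget = 1.06 − 0.25619 = 0.80381 μs.
R ≥ L / t_tx = 800 bits / 8.0381e-07 s = 995 Mbps.

995 Mbps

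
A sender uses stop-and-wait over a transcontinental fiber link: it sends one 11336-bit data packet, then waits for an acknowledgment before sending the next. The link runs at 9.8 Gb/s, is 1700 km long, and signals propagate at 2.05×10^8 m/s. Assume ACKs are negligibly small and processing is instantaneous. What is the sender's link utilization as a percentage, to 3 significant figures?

t_tx = L/R = 11336/9800000000 = 1.15673e-06 s.
t_prop = 1700000/2.05e+08 = 0.00829268 s; RTT = 0.0165854 s.
Cycle = t_tx + RTT = 0.0165865 s.
Utilization = t_tx / cycle = 1.15673e-06/0.0165865 = 0.00697 %.

0.00697 %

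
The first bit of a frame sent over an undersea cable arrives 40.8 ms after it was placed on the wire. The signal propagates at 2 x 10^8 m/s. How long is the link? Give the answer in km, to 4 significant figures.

8160 km

d = s × t_prop = 200000000 × 0.0408 = 8160 km.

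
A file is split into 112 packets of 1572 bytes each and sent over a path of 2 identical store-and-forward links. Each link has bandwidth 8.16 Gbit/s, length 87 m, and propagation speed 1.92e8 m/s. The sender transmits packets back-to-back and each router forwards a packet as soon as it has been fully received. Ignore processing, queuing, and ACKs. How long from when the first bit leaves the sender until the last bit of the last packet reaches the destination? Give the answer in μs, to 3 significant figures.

Per-hop transmission t_tx = L/R = 12576/8160000000 = 1.54118 μs.
Per-hop propagation t_prop = 87/192000000 = 0.453125 μs.
Pipeline fill: first packet needs 2·t_tx to clear all hops; remaining 111 packets each add one t_tx.
Total = (2+112-1)·t_tx + 2·t_prop = 113·1.54118 + 2·0.453125 = 175 μs.

175 μs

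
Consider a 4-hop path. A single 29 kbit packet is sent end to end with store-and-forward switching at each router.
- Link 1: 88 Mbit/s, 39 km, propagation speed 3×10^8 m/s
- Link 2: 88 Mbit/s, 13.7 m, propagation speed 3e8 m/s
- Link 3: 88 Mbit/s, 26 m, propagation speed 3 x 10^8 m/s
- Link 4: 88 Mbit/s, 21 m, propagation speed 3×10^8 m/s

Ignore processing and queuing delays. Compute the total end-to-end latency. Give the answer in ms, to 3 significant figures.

1.45 ms

L = 29000 bits.
Transmission delay per hop = L/R = 29000/88000000 = 0.329545 ms; 4 hops → 1.31818 ms.
Propagation delays (d/s per hop): 0.13, 4.56667e-05, 8.66667e-05, 7e-05 ms; sum = 0.130202 ms.
End-to-end = 1.45 ms.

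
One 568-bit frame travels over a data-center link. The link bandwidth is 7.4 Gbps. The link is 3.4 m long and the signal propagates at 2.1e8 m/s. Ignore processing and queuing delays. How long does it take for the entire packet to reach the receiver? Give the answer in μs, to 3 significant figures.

Transmission delay = L/R = 568 / 7400000000 = 0.0767568 μs.
Propagation delay = d/s = 3.4 m / 210000000 m/s = 0.0161905 μs.
Total = 0.0929 μs.

0.0929 μs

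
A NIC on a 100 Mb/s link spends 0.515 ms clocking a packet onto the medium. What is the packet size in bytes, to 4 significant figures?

L = R × t_tx = 100000000 b/s × 0.000515 s = 51500 bits.
In bytes: 51500 / 8 = 6438 bytes.

6438 bytes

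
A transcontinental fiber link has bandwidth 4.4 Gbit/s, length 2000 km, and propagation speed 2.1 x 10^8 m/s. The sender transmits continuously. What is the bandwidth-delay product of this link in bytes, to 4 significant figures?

5238000 bytes

Propagation delay = 2000000 / 210000000 = 0.00952381 s.
BDP = R × t_prop = 4400000000 × 0.00952381 = 41904800 bits.
In bytes: 41904800/8 = 5238000 bytes.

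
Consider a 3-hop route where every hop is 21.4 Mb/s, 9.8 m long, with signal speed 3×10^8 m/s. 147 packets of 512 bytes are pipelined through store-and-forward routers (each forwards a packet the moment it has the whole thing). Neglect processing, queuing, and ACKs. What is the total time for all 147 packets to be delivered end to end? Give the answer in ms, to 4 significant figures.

Per-hop transmission t_tx = L/R = 4096/21400000 = 0.191402 ms.
Per-hop propagation t_prop = 9.8/300000000 = 3.26667e-05 ms.
Pipeline fill: first packet needs 3·t_tx to clear all hops; remaining 146 packets each add one t_tx.
Total = (3+147-1)·t_tx + 3·t_prop = 149·0.191402 + 3·3.26667e-05 = 28.52 ms.

28.52 ms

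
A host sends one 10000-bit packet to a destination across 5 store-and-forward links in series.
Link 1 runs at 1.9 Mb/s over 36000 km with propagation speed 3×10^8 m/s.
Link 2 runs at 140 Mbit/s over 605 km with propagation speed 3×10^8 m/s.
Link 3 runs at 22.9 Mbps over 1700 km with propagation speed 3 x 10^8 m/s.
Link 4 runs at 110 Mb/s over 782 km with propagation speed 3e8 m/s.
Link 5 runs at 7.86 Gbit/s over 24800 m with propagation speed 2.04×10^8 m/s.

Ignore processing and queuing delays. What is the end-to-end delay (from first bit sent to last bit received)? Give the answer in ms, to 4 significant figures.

136.3 ms

Transmission delays (L/R per hop): 5.26316, 0.0714286, 0.436681, 0.0909091, 0.00127226 ms; sum = 5.86345 ms.
Propagation delays (d/s per hop): 120, 2.01667, 5.66667, 2.60667, 0.121569 ms; sum = 130.412 ms.
End-to-end = 136.3 ms.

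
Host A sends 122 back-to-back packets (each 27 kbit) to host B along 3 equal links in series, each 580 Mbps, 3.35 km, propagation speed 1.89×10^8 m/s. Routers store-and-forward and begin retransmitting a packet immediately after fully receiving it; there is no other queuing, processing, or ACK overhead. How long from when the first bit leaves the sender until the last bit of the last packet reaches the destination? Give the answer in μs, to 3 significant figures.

Per-hop transmission t_tx = L/R = 27000/580000000 = 46.5517 μs.
Per-hop propagation t_prop = 3350/189000000 = 17.7249 μs.
Pipeline fill: first packet needs 3·t_tx to clear all hops; remaining 121 packets each add one t_tx.
Total = (3+122-1)·t_tx + 3·t_prop = 124·46.5517 + 3·17.7249 = 5830 μs.

5830 μs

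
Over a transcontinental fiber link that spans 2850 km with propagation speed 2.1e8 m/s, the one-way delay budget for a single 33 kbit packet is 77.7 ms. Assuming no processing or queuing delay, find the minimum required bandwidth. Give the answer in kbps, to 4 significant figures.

514.6 kbps

Propagation delay = 2850000 / 210000000 = 13.5714 ms.
Transmission budget = 77.7 − 13.5714 = 64.1286 ms.
R ≥ L / t_tx = 33000 bits / 0.0641286 s = 514.6 kbps.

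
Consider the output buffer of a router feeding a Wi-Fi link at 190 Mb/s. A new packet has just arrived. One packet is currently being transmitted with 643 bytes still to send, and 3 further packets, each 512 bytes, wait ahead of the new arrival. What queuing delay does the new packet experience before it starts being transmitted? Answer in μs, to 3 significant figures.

Each queued packet: L/R = 4096/190000000 = 21.5579 μs.
3 queued → 64.6737 μs.
Plus remaining 5144 bits of current packet: 27.0737 μs.
Queuing delay = 91.7 μs.

91.7 μs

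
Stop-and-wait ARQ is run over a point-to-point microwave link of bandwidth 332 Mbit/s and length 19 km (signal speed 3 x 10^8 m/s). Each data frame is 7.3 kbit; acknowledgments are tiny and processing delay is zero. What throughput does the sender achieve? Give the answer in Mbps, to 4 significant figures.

49.11 Mbps

t_tx = L/R = 7300/332000000 = 2.1988e-05 s.
t_prop = 19000/300000000 = 6.33333e-05 s; RTT = 0.000126667 s.
Cycle = t_tx + RTT = 0.000148655 s.
Throughput = L / cycle = 7300 / 0.000148655 = 49.11 Mbps.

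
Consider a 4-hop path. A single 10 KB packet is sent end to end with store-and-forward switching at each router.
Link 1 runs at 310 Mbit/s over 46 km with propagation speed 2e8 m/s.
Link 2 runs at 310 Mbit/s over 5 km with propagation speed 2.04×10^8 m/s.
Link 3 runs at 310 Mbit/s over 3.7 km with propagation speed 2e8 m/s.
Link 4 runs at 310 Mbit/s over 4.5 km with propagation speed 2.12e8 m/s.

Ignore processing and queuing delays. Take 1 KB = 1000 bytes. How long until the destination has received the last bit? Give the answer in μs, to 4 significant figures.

1326 μs

L = 80000 bits.
Transmission delay per hop = L/R = 80000/310000000 = 258.065 μs; 4 hops → 1032.26 μs.
Propagation delays (d/s per hop): 230, 24.5098, 18.5, 21.2264 μs; sum = 294.236 μs.
End-to-end = 1326 μs.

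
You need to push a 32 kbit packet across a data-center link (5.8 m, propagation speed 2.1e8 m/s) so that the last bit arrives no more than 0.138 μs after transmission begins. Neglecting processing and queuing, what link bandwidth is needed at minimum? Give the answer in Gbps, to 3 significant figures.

290 Gbps

Propagation delay = 5.8 / 210000000 = 0.027619 μs.
Transmission budget = 0.138 − 0.027619 = 0.110381 μs.
R ≥ L / t_tx = 32000 bits / 1.10381e-07 s = 290 Gbps.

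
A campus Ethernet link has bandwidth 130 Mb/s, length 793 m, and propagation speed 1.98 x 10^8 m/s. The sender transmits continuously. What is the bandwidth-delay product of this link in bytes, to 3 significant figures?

65.1 bytes

Propagation delay = 793 / 198000000 = 4.00505e-06 s.
BDP = R × t_prop = 130000000 × 4.00505e-06 = 520.657 bits.
In bytes: 520.657/8 = 65.1 bytes.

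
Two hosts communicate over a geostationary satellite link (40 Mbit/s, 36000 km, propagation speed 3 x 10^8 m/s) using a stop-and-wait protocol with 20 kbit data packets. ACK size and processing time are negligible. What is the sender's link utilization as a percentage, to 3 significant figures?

t_tx = L/R = 20000/40000000 = 0.0005 s.
t_prop = 36000000/300000000 = 0.12 s; RTT = 0.24 s.
Cycle = t_tx + RTT = 0.2405 s.
Utilization = t_tx / cycle = 0.0005/0.2405 = 0.208 %.

0.208 %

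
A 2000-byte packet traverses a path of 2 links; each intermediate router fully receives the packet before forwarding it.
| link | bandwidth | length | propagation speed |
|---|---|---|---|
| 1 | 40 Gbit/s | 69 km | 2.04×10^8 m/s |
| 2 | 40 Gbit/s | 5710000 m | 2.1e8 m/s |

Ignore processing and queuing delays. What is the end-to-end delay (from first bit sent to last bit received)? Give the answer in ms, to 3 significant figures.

27.5 ms

L = 2000 × 8 = 16000 bits.
Transmission delay per hop = L/R = 16000/40000000000 = 0.0004 ms; 2 hops → 0.0008 ms.
Propagation delays (d/s per hop): 0.338235, 27.1905 ms; sum = 27.5287 ms.
End-to-end = 27.5 ms.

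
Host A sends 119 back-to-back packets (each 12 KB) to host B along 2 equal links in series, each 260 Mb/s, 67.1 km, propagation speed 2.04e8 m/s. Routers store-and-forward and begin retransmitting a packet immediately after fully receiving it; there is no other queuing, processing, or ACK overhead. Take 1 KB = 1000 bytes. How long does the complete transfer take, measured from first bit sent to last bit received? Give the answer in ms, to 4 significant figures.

Per-hop transmission t_tx = L/R = 96000/260000000 = 0.369231 ms.
Per-hop propagation t_prop = 67100/204000000 = 0.328922 ms.
Pipeline fill: first packet needs 2·t_tx to clear all hops; remaining 118 packets each add one t_tx.
Total = (2+119-1)·t_tx + 2·t_prop = 120·0.369231 + 2·0.328922 = 44.97 ms.

44.97 ms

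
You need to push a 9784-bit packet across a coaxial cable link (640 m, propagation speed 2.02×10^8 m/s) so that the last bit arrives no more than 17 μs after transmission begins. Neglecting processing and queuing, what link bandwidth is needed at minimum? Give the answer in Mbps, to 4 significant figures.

Propagation delay = 640 / 202000000 = 3.16832 μs.
Transmission budget = 17 − 3.16832 = 13.8317 μs.
R ≥ L / t_tx = 9784 bits / 1.38317e-05 s = 707.4 Mbps.

707.4 Mbps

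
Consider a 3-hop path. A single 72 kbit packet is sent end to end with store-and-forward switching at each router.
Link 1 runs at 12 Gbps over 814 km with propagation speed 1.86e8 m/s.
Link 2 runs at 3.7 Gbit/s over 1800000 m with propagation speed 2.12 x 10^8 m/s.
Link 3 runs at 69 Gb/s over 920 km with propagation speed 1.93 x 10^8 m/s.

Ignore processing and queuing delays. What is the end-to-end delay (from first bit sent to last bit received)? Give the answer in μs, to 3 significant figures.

17700 μs

L = 72000 bits.
Transmission delays (L/R per hop): 6, 19.4595, 1.04348 μs; sum = 26.5029 μs.
Propagation delays (d/s per hop): 4376.34, 8490.57, 4766.84 μs; sum = 17633.7 μs.
End-to-end = 17700 μs.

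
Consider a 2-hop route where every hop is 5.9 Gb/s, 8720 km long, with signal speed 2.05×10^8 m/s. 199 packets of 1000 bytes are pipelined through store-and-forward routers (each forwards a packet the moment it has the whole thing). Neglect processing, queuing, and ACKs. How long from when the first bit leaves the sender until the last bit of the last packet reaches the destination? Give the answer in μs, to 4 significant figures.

Per-hop transmission t_tx = L/R = 8000/5900000000 = 1.35593 μs.
Per-hop propagation t_prop = 8720000/2.05e+08 = 42536.6 μs.
Pipeline fill: first packet needs 2·t_tx to clear all hops; remaining 198 packets each add one t_tx.
Total = (2+199-1)·t_tx + 2·t_prop = 200·1.35593 + 2·42536.6 = 85340 μs.

85340 μs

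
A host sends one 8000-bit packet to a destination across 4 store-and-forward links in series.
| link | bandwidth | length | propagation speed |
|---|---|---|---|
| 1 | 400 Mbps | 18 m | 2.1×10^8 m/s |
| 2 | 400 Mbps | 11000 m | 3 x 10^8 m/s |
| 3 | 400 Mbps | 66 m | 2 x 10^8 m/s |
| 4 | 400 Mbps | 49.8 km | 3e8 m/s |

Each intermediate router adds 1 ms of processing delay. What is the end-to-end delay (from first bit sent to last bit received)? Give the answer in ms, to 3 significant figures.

Transmission delay per hop = L/R = 8000/400000000 = 0.02 ms; 4 hops → 0.08 ms.
Propagation delays (d/s per hop): 8.57143e-05, 0.0366667, 0.00033, 0.166 ms; sum = 0.203082 ms.
Processing at 3 router(s): 3 × 1 ms = 3 ms.
End-to-end = 3.28 ms.

3.28 ms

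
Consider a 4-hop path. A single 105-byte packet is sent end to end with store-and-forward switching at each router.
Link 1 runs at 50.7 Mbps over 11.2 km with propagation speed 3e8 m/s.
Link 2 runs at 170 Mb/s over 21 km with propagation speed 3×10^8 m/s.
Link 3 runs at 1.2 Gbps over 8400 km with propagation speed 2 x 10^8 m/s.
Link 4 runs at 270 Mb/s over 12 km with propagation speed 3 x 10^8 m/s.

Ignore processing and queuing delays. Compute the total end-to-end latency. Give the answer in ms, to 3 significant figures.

42.2 ms

L = 105 × 8 = 840 bits.
Transmission delays (L/R per hop): 0.016568, 0.00494118, 0.0007, 0.00311111 ms; sum = 0.0253203 ms.
Propagation delays (d/s per hop): 0.0373333, 0.07, 42, 0.04 ms; sum = 42.1473 ms.
End-to-end = 42.2 ms.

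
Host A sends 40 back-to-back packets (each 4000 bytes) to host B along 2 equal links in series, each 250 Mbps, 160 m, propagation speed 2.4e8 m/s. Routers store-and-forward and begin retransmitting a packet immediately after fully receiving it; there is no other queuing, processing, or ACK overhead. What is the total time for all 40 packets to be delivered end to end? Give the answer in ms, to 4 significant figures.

Per-hop transmission t_tx = L/R = 32000/250000000 = 0.128 ms.
Per-hop propagation t_prop = 160/240000000 = 0.000666667 ms.
Pipeline fill: first packet needs 2·t_tx to clear all hops; remaining 39 packets each add one t_tx.
Total = (2+40-1)·t_tx + 2·t_prop = 41·0.128 + 2·0.000666667 = 5.249 ms.

5.249 ms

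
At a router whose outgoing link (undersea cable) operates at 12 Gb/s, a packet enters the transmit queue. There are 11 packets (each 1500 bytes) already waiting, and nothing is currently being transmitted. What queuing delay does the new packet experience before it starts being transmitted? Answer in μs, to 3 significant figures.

11.0 μs

Each queued packet: L/R = 12000/12000000000 = 1 μs.
11 queued → 11 μs.
Queuing delay = 11.0 μs.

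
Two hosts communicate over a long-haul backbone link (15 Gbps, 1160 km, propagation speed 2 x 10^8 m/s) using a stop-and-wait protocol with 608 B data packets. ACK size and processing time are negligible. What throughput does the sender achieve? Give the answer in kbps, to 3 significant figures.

419 kbps

t_tx = L/R = 4864/15000000000 = 3.24267e-07 s.
t_prop = 1160000/200000000 = 0.0058 s; RTT = 0.0116 s.
Cycle = t_tx + RTT = 0.0116003 s.
Throughput = L / cycle = 4864 / 0.0116003 = 419 kbps.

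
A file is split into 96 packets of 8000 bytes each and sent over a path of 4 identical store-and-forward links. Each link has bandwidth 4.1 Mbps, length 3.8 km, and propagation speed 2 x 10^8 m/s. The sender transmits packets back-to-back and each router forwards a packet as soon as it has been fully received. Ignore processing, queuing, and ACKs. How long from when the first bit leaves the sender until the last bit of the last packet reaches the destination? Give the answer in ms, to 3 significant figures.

1550 ms

Per-hop transmission t_tx = L/R = 64000/4.1e+06 = 15.6098 ms.
Per-hop propagation t_prop = 3800/200000000 = 0.019 ms.
Pipeline fill: first packet needs 4·t_tx to clear all hops; remaining 95 packets each add one t_tx.
Total = (4+96-1)·t_tx + 4·t_prop = 99·15.6098 + 4·0.019 = 1550 ms.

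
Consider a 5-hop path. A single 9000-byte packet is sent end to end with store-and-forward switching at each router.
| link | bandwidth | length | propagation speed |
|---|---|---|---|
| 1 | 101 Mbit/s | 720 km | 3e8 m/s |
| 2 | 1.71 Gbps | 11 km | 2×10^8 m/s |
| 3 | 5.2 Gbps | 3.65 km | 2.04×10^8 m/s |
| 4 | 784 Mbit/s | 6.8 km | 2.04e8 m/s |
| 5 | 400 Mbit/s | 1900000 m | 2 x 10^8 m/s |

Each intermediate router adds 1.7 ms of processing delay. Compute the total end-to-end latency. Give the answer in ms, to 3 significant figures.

L = 9000 × 8 = 72000 bits.
Transmission delays (L/R per hop): 0.712871, 0.0421053, 0.0138462, 0.0918367, 0.18 ms; sum = 1.04066 ms.
Propagation delays (d/s per hop): 2.4, 0.055, 0.0178922, 0.0333333, 9.5 ms; sum = 12.0062 ms.
Processing at 4 router(s): 4 × 1.7 ms = 6.8 ms.
End-to-end = 19.8 ms.

19.8 ms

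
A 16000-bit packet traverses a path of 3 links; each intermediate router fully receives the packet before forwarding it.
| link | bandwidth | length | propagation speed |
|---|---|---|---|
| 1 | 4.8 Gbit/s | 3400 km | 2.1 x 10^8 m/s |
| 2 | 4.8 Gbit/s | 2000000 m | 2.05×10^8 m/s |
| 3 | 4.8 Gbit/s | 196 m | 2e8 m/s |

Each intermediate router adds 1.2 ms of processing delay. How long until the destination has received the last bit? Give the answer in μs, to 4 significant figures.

28360 μs

Transmission delay per hop = L/R = 16000/4800000000 = 3.33333 μs; 3 hops → 10 μs.
Propagation delays (d/s per hop): 16190.5, 9756.1, 0.98 μs; sum = 25947.6 μs.
Processing at 2 router(s): 2 × 1.2 ms = 2400 μs.
End-to-end = 28360 μs.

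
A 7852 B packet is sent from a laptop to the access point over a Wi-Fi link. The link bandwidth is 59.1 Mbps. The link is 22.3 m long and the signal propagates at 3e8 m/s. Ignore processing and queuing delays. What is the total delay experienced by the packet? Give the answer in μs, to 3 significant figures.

1060 μs

L = 7852 × 8 = 62816 bits.
Transmission delay = L/R = 62816 / 59100000 = 1062.88 μs.
Propagation delay = d/s = 22.3 m / 300000000 m/s = 0.0743333 μs.
Total = 1060 μs.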